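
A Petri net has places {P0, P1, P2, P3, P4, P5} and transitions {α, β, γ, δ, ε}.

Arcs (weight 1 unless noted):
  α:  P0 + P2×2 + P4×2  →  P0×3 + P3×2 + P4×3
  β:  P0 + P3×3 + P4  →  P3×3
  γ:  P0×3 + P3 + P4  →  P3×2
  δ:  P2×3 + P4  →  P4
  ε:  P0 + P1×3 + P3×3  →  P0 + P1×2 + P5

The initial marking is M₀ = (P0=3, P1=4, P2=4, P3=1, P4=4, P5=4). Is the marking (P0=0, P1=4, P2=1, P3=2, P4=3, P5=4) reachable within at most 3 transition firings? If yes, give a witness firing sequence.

step 1: fire γ:  (P0=3, P1=4, P2=4, P3=1, P4=4, P5=4) → (P0=0, P1=4, P2=4, P3=2, P4=3, P5=4)
step 2: fire δ:  (P0=0, P1=4, P2=4, P3=2, P4=3, P5=4) → (P0=0, P1=4, P2=1, P3=2, P4=3, P5=4)

YES — reachable via ⟨γ, δ⟩ (2 firings)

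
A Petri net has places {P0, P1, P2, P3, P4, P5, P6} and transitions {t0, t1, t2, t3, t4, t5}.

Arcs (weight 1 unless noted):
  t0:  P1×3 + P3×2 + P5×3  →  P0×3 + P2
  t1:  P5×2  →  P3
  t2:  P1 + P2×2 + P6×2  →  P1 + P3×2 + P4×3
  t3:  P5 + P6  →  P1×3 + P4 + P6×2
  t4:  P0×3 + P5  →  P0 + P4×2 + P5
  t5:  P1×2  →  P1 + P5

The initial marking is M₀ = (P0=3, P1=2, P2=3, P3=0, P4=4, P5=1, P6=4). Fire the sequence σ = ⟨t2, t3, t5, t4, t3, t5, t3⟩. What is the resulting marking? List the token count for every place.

step 1: fire t2:  (P0=3, P1=2, P2=3, P3=0, P4=4, P5=1, P6=4) → (P0=3, P1=2, P2=1, P3=2, P4=7, P5=1, P6=2)
step 2: fire t3:  (P0=3, P1=2, P2=1, P3=2, P4=7, P5=1, P6=2) → (P0=3, P1=5, P2=1, P3=2, P4=8, P5=0, P6=3)
step 3: fire t5:  (P0=3, P1=5, P2=1, P3=2, P4=8, P5=0, P6=3) → (P0=3, P1=4, P2=1, P3=2, P4=8, P5=1, P6=3)
step 4: fire t4:  (P0=3, P1=4, P2=1, P3=2, P4=8, P5=1, P6=3) → (P0=1, P1=4, P2=1, P3=2, P4=10, P5=1, P6=3)
step 5: fire t3:  (P0=1, P1=4, P2=1, P3=2, P4=10, P5=1, P6=3) → (P0=1, P1=7, P2=1, P3=2, P4=11, P5=0, P6=4)
step 6: fire t5:  (P0=1, P1=7, P2=1, P3=2, P4=11, P5=0, P6=4) → (P0=1, P1=6, P2=1, P3=2, P4=11, P5=1, P6=4)
step 7: fire t3:  (P0=1, P1=6, P2=1, P3=2, P4=11, P5=1, P6=4) → (P0=1, P1=9, P2=1, P3=2, P4=12, P5=0, P6=5)

(P0=1, P1=9, P2=1, P3=2, P4=12, P5=0, P6=5)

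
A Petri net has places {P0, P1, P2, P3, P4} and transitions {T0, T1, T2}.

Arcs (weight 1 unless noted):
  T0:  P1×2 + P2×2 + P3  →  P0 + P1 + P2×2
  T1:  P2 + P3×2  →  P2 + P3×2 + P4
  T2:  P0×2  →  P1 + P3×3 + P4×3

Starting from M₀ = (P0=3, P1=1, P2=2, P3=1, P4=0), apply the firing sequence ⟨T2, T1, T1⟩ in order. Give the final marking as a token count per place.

(P0=1, P1=2, P2=2, P3=4, P4=5)

step 1: fire T2:  (P0=3, P1=1, P2=2, P3=1, P4=0) → (P0=1, P1=2, P2=2, P3=4, P4=3)
step 2: fire T1:  (P0=1, P1=2, P2=2, P3=4, P4=3) → (P0=1, P1=2, P2=2, P3=4, P4=4)
step 3: fire T1:  (P0=1, P1=2, P2=2, P3=4, P4=4) → (P0=1, P1=2, P2=2, P3=4, P4=5)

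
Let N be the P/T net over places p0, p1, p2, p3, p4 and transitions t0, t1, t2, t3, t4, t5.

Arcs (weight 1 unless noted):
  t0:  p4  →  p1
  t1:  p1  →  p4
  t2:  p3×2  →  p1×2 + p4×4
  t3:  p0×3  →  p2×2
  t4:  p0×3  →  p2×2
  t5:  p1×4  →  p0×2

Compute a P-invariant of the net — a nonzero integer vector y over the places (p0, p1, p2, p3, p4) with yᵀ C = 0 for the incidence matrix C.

Incidence matrix C (rows=places, cols=transitions):
       t0   t1   t2   t3   t4   t5
   p0   0    0    0   -3   -3    2
   p1   1   -1    2    0    0   -4
   p2   0    0    0    2    2    0
   p3   0    0   -2    0    0    0
   p4  -1    1    4    0    0    0

Candidate y = [2, 1, 3, 3, 1]; check y·C column-wise:
  col t0: 2·0 + 1·1 + 3·0 + 3·0 + 1·-1 = 0
  col t1: 2·0 + 1·-1 + 3·0 + 3·0 + 1·1 = 0
  col t2: 2·0 + 1·2 + 3·0 + 3·-2 + 1·4 = 0
  col t3: 2·-3 + 1·0 + 3·2 + 3·0 + 1·0 = 0
  col t4: 2·-3 + 1·0 + 3·2 + 3·0 + 1·0 = 0
  col t5: 2·2 + 1·-4 + 3·0 + 3·0 + 1·0 = 0

y = (p0:2, p1:1, p2:3, p3:3, p4:1)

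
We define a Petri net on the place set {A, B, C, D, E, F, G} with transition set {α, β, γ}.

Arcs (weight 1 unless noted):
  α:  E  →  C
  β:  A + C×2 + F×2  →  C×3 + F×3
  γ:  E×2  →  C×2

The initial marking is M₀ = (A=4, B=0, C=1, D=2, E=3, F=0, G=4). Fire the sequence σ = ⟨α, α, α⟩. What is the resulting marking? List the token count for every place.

(A=4, B=0, C=4, D=2, E=0, F=0, G=4)

step 1: fire α:  (A=4, B=0, C=1, D=2, E=3, F=0, G=4) → (A=4, B=0, C=2, D=2, E=2, F=0, G=4)
step 2: fire α:  (A=4, B=0, C=2, D=2, E=2, F=0, G=4) → (A=4, B=0, C=3, D=2, E=1, F=0, G=4)
step 3: fire α:  (A=4, B=0, C=3, D=2, E=1, F=0, G=4) → (A=4, B=0, C=4, D=2, E=0, F=0, G=4)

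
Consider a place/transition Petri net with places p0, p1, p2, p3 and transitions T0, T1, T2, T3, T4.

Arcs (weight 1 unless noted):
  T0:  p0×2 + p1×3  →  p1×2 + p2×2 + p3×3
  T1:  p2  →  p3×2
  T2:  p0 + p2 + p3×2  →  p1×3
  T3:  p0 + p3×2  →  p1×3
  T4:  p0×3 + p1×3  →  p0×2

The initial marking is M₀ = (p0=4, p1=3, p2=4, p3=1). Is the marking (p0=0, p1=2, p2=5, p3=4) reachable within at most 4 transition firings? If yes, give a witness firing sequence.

YES — reachable via ⟨T1, T3, T4, T0⟩ (4 firings)

step 1: fire T1:  (p0=4, p1=3, p2=4, p3=1) → (p0=4, p1=3, p2=3, p3=3)
step 2: fire T3:  (p0=4, p1=3, p2=3, p3=3) → (p0=3, p1=6, p2=3, p3=1)
step 3: fire T4:  (p0=3, p1=6, p2=3, p3=1) → (p0=2, p1=3, p2=3, p3=1)
step 4: fire T0:  (p0=2, p1=3, p2=3, p3=1) → (p0=0, p1=2, p2=5, p3=4)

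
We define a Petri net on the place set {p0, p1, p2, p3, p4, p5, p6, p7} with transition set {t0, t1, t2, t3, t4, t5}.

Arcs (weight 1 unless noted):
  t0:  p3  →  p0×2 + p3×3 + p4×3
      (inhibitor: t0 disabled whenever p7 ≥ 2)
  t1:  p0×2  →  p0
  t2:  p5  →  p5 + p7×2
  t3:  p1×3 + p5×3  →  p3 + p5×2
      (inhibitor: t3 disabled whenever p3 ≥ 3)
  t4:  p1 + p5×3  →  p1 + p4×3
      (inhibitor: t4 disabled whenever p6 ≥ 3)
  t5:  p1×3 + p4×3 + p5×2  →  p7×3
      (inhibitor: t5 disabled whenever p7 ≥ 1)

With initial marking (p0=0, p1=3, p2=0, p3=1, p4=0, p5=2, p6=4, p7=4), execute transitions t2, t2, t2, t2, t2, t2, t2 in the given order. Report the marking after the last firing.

(p0=0, p1=3, p2=0, p3=1, p4=0, p5=2, p6=4, p7=18)

step 1: fire t2:  (p0=0, p1=3, p2=0, p3=1, p4=0, p5=2, p6=4, p7=4) → (p0=0, p1=3, p2=0, p3=1, p4=0, p5=2, p6=4, p7=6)
step 2: fire t2:  (p0=0, p1=3, p2=0, p3=1, p4=0, p5=2, p6=4, p7=6) → (p0=0, p1=3, p2=0, p3=1, p4=0, p5=2, p6=4, p7=8)
step 3: fire t2:  (p0=0, p1=3, p2=0, p3=1, p4=0, p5=2, p6=4, p7=8) → (p0=0, p1=3, p2=0, p3=1, p4=0, p5=2, p6=4, p7=10)
step 4: fire t2:  (p0=0, p1=3, p2=0, p3=1, p4=0, p5=2, p6=4, p7=10) → (p0=0, p1=3, p2=0, p3=1, p4=0, p5=2, p6=4, p7=12)
step 5: fire t2:  (p0=0, p1=3, p2=0, p3=1, p4=0, p5=2, p6=4, p7=12) → (p0=0, p1=3, p2=0, p3=1, p4=0, p5=2, p6=4, p7=14)
step 6: fire t2:  (p0=0, p1=3, p2=0, p3=1, p4=0, p5=2, p6=4, p7=14) → (p0=0, p1=3, p2=0, p3=1, p4=0, p5=2, p6=4, p7=16)
step 7: fire t2:  (p0=0, p1=3, p2=0, p3=1, p4=0, p5=2, p6=4, p7=16) → (p0=0, p1=3, p2=0, p3=1, p4=0, p5=2, p6=4, p7=18)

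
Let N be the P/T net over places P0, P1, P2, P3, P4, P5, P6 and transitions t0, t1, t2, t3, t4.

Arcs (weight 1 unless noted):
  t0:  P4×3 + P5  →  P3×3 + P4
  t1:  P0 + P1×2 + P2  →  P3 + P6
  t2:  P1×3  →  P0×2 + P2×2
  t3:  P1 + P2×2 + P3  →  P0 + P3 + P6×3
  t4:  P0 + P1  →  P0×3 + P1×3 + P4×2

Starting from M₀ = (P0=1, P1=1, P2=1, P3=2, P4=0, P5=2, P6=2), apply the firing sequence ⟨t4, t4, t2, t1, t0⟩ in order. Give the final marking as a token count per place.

(P0=6, P1=0, P2=2, P3=6, P4=2, P5=1, P6=3)

step 1: fire t4:  (P0=1, P1=1, P2=1, P3=2, P4=0, P5=2, P6=2) → (P0=3, P1=3, P2=1, P3=2, P4=2, P5=2, P6=2)
step 2: fire t4:  (P0=3, P1=3, P2=1, P3=2, P4=2, P5=2, P6=2) → (P0=5, P1=5, P2=1, P3=2, P4=4, P5=2, P6=2)
step 3: fire t2:  (P0=5, P1=5, P2=1, P3=2, P4=4, P5=2, P6=2) → (P0=7, P1=2, P2=3, P3=2, P4=4, P5=2, P6=2)
step 4: fire t1:  (P0=7, P1=2, P2=3, P3=2, P4=4, P5=2, P6=2) → (P0=6, P1=0, P2=2, P3=3, P4=4, P5=2, P6=3)
step 5: fire t0:  (P0=6, P1=0, P2=2, P3=3, P4=4, P5=2, P6=3) → (P0=6, P1=0, P2=2, P3=6, P4=2, P5=1, P6=3)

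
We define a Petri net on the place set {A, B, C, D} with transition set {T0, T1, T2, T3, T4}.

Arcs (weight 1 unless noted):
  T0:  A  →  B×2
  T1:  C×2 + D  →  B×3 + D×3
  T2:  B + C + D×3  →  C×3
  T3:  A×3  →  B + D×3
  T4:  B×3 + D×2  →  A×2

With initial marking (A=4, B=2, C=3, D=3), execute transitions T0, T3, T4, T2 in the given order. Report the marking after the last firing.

step 1: fire T0:  (A=4, B=2, C=3, D=3) → (A=3, B=4, C=3, D=3)
step 2: fire T3:  (A=3, B=4, C=3, D=3) → (A=0, B=5, C=3, D=6)
step 3: fire T4:  (A=0, B=5, C=3, D=6) → (A=2, B=2, C=3, D=4)
step 4: fire T2:  (A=2, B=2, C=3, D=4) → (A=2, B=1, C=5, D=1)

(A=2, B=1, C=5, D=1)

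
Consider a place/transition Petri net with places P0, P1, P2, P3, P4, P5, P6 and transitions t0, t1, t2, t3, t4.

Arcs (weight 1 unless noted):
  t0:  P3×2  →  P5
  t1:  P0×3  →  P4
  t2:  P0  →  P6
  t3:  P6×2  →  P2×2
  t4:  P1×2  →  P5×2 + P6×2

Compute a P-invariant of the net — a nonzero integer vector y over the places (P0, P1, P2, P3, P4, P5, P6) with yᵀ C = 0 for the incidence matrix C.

y = (P0:0, P1:2, P2:0, P3:1, P4:0, P5:2, P6:0)

Incidence matrix C (rows=places, cols=transitions):
       t0   t1   t2   t3   t4
   P0   0   -3   -1    0    0
   P1   0    0    0    0   -2
   P2   0    0    0    2    0
   P3  -2    0    0    0    0
   P4   0    1    0    0    0
   P5   1    0    0    0    2
   P6   0    0    1   -2    2

Candidate y = [0, 2, 0, 1, 0, 2, 0]; check y·C column-wise:
  col t0: 2·0 + 1·-2 + 2·1 = 0
  col t1: 0·-3 + 2·0 + 1·0 + 0·1 + 2·0 = 0
  col t2: 0·-1 + 2·0 + 1·0 + 2·0 + 0·1 = 0
  col t3: 2·0 + 0·2 + 1·0 + 2·0 + 0·-2 = 0
  col t4: 2·-2 + 1·0 + 2·2 + 0·2 = 0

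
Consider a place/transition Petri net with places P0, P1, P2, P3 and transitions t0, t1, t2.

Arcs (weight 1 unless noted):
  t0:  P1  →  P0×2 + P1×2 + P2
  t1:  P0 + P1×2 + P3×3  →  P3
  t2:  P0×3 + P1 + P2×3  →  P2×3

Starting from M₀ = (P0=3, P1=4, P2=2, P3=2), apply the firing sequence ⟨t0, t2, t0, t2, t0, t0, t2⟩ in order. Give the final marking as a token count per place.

(P0=2, P1=5, P2=6, P3=2)

step 1: fire t0:  (P0=3, P1=4, P2=2, P3=2) → (P0=5, P1=5, P2=3, P3=2)
step 2: fire t2:  (P0=5, P1=5, P2=3, P3=2) → (P0=2, P1=4, P2=3, P3=2)
step 3: fire t0:  (P0=2, P1=4, P2=3, P3=2) → (P0=4, P1=5, P2=4, P3=2)
step 4: fire t2:  (P0=4, P1=5, P2=4, P3=2) → (P0=1, P1=4, P2=4, P3=2)
step 5: fire t0:  (P0=1, P1=4, P2=4, P3=2) → (P0=3, P1=5, P2=5, P3=2)
step 6: fire t0:  (P0=3, P1=5, P2=5, P3=2) → (P0=5, P1=6, P2=6, P3=2)
step 7: fire t2:  (P0=5, P1=6, P2=6, P3=2) → (P0=2, P1=5, P2=6, P3=2)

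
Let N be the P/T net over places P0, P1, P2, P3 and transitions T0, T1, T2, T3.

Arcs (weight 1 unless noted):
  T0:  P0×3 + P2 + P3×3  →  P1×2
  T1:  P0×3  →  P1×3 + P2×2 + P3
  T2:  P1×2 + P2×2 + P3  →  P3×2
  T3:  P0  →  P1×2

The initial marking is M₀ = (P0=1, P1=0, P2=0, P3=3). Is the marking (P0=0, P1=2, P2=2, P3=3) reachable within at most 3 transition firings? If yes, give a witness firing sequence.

depth 0: 1 marking
depth 1: 2 markings reached so far
depth 2: 2 markings reached so far
(frontier empty at depth 2; search complete)
target is not among the 2 markings reachable within 3 steps

NO — not reachable within 3 firings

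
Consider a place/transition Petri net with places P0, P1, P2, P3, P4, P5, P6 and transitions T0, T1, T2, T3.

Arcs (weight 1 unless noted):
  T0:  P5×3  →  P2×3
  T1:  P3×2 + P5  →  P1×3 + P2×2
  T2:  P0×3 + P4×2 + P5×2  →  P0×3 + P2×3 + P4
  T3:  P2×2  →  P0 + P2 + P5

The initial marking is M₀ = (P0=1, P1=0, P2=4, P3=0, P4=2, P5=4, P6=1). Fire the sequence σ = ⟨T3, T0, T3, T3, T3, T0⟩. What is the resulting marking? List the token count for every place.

(P0=5, P1=0, P2=6, P3=0, P4=2, P5=2, P6=1)

step 1: fire T3:  (P0=1, P1=0, P2=4, P3=0, P4=2, P5=4, P6=1) → (P0=2, P1=0, P2=3, P3=0, P4=2, P5=5, P6=1)
step 2: fire T0:  (P0=2, P1=0, P2=3, P3=0, P4=2, P5=5, P6=1) → (P0=2, P1=0, P2=6, P3=0, P4=2, P5=2, P6=1)
step 3: fire T3:  (P0=2, P1=0, P2=6, P3=0, P4=2, P5=2, P6=1) → (P0=3, P1=0, P2=5, P3=0, P4=2, P5=3, P6=1)
step 4: fire T3:  (P0=3, P1=0, P2=5, P3=0, P4=2, P5=3, P6=1) → (P0=4, P1=0, P2=4, P3=0, P4=2, P5=4, P6=1)
step 5: fire T3:  (P0=4, P1=0, P2=4, P3=0, P4=2, P5=4, P6=1) → (P0=5, P1=0, P2=3, P3=0, P4=2, P5=5, P6=1)
step 6: fire T0:  (P0=5, P1=0, P2=3, P3=0, P4=2, P5=5, P6=1) → (P0=5, P1=0, P2=6, P3=0, P4=2, P5=2, P6=1)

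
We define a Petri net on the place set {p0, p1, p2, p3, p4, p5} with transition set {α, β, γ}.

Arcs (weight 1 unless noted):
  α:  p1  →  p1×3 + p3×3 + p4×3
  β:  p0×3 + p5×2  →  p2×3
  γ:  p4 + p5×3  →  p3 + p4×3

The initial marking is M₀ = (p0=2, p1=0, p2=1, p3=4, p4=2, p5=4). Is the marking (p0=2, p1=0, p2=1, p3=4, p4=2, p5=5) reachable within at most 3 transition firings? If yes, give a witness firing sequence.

depth 0: 1 marking
depth 1: 2 markings reached so far
depth 2: 2 markings reached so far
(frontier empty at depth 2; search complete)
target is not among the 2 markings reachable within 3 steps

NO — not reachable within 3 firings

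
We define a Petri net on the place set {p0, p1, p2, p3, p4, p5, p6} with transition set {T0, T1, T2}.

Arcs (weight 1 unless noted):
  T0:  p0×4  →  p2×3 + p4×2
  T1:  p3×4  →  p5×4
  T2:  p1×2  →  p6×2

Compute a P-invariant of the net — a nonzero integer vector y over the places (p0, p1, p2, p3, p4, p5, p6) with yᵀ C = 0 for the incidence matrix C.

y = (p0:3, p1:0, p2:4, p3:0, p4:0, p5:0, p6:0)

Incidence matrix C (rows=places, cols=transitions):
       T0   T1   T2
   p0  -4    0    0
   p1   0    0   -2
   p2   3    0    0
   p3   0   -4    0
   p4   2    0    0
   p5   0    4    0
   p6   0    0    2

Candidate y = [3, 0, 4, 0, 0, 0, 0]; check y·C column-wise:
  col T0: 3·-4 + 4·3 + 0·2 = 0
  col T1: 3·0 + 4·0 + 0·-4 + 0·4 = 0
  col T2: 3·0 + 0·-2 + 4·0 + 0·2 = 0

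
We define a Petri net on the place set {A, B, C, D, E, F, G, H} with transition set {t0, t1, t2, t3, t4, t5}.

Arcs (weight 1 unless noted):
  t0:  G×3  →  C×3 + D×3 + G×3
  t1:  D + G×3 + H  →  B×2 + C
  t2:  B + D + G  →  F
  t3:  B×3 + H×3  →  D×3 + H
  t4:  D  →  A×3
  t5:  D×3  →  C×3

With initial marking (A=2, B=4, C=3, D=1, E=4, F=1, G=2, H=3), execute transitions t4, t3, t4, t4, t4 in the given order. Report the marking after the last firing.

(A=14, B=1, C=3, D=0, E=4, F=1, G=2, H=1)

step 1: fire t4:  (A=2, B=4, C=3, D=1, E=4, F=1, G=2, H=3) → (A=5, B=4, C=3, D=0, E=4, F=1, G=2, H=3)
step 2: fire t3:  (A=5, B=4, C=3, D=0, E=4, F=1, G=2, H=3) → (A=5, B=1, C=3, D=3, E=4, F=1, G=2, H=1)
step 3: fire t4:  (A=5, B=1, C=3, D=3, E=4, F=1, G=2, H=1) → (A=8, B=1, C=3, D=2, E=4, F=1, G=2, H=1)
step 4: fire t4:  (A=8, B=1, C=3, D=2, E=4, F=1, G=2, H=1) → (A=11, B=1, C=3, D=1, E=4, F=1, G=2, H=1)
step 5: fire t4:  (A=11, B=1, C=3, D=1, E=4, F=1, G=2, H=1) → (A=14, B=1, C=3, D=0, E=4, F=1, G=2, H=1)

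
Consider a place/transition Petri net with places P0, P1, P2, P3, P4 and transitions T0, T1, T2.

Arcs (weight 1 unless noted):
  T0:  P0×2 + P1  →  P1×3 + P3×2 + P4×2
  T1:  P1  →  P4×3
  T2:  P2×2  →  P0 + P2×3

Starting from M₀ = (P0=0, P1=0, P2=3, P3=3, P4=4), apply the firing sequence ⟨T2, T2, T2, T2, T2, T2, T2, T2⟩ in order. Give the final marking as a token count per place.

step 1: fire T2:  (P0=0, P1=0, P2=3, P3=3, P4=4) → (P0=1, P1=0, P2=4, P3=3, P4=4)
step 2: fire T2:  (P0=1, P1=0, P2=4, P3=3, P4=4) → (P0=2, P1=0, P2=5, P3=3, P4=4)
step 3: fire T2:  (P0=2, P1=0, P2=5, P3=3, P4=4) → (P0=3, P1=0, P2=6, P3=3, P4=4)
step 4: fire T2:  (P0=3, P1=0, P2=6, P3=3, P4=4) → (P0=4, P1=0, P2=7, P3=3, P4=4)
step 5: fire T2:  (P0=4, P1=0, P2=7, P3=3, P4=4) → (P0=5, P1=0, P2=8, P3=3, P4=4)
step 6: fire T2:  (P0=5, P1=0, P2=8, P3=3, P4=4) → (P0=6, P1=0, P2=9, P3=3, P4=4)
step 7: fire T2:  (P0=6, P1=0, P2=9, P3=3, P4=4) → (P0=7, P1=0, P2=10, P3=3, P4=4)
step 8: fire T2:  (P0=7, P1=0, P2=10, P3=3, P4=4) → (P0=8, P1=0, P2=11, P3=3, P4=4)

(P0=8, P1=0, P2=11, P3=3, P4=4)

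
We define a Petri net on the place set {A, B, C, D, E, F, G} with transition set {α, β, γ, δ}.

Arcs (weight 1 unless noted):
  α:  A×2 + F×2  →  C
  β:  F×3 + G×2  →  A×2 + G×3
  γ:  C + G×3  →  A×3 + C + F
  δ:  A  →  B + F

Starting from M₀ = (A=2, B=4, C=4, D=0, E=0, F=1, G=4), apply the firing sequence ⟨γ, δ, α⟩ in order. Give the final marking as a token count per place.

step 1: fire γ:  (A=2, B=4, C=4, D=0, E=0, F=1, G=4) → (A=5, B=4, C=4, D=0, E=0, F=2, G=1)
step 2: fire δ:  (A=5, B=4, C=4, D=0, E=0, F=2, G=1) → (A=4, B=5, C=4, D=0, E=0, F=3, G=1)
step 3: fire α:  (A=4, B=5, C=4, D=0, E=0, F=3, G=1) → (A=2, B=5, C=5, D=0, E=0, F=1, G=1)

(A=2, B=5, C=5, D=0, E=0, F=1, G=1)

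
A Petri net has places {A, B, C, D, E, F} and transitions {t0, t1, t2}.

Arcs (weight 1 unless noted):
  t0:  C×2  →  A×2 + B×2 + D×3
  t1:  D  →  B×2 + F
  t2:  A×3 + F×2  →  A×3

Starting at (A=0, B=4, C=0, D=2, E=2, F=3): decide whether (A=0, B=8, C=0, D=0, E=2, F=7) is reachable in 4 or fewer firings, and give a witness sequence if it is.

NO — not reachable within 4 firings

depth 0: 1 marking
depth 1: 2 markings reached so far
depth 2: 3 markings reached so far
depth 3: 3 markings reached so far
(frontier empty at depth 3; search complete)
target is not among the 3 markings reachable within 4 steps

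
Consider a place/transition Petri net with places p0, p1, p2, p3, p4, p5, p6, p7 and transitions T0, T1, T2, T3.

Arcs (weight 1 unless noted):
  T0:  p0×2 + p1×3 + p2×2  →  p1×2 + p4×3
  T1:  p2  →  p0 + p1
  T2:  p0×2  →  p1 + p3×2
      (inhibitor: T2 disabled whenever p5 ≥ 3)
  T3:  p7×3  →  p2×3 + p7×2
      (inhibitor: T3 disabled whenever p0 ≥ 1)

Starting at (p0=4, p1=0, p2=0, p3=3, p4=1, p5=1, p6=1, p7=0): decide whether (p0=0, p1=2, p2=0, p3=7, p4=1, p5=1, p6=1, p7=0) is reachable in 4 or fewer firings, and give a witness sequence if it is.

step 1: fire T2:  (p0=4, p1=0, p2=0, p3=3, p4=1, p5=1, p6=1, p7=0) → (p0=2, p1=1, p2=0, p3=5, p4=1, p5=1, p6=1, p7=0)
step 2: fire T2:  (p0=2, p1=1, p2=0, p3=5, p4=1, p5=1, p6=1, p7=0) → (p0=0, p1=2, p2=0, p3=7, p4=1, p5=1, p6=1, p7=0)

YES — reachable via ⟨T2, T2⟩ (2 firings)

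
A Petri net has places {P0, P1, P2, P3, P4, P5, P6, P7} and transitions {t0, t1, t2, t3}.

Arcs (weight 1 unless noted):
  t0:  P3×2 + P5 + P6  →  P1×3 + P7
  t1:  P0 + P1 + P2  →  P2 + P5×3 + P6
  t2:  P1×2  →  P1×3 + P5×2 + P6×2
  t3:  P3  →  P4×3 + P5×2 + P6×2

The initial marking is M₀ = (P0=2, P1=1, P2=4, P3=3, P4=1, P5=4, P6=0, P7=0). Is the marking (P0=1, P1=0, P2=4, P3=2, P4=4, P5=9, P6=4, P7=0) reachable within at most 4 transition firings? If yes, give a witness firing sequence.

depth 0: 1 marking
depth 1: 3 markings reached so far
depth 2: 7 markings reached so far
depth 3: 13 markings reached so far
depth 4: 19 markings reached so far
target is not among the 19 markings reachable within 4 steps

NO — not reachable within 4 firings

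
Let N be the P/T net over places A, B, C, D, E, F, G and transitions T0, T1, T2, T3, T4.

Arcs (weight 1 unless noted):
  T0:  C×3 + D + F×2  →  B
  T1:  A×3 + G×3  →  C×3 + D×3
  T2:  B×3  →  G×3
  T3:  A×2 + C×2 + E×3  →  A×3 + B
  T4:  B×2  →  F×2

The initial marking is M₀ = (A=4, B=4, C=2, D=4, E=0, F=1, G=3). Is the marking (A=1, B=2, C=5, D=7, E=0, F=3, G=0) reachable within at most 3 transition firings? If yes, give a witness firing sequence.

step 1: fire T1:  (A=4, B=4, C=2, D=4, E=0, F=1, G=3) → (A=1, B=4, C=5, D=7, E=0, F=1, G=0)
step 2: fire T4:  (A=1, B=4, C=5, D=7, E=0, F=1, G=0) → (A=1, B=2, C=5, D=7, E=0, F=3, G=0)

YES — reachable via ⟨T1, T4⟩ (2 firings)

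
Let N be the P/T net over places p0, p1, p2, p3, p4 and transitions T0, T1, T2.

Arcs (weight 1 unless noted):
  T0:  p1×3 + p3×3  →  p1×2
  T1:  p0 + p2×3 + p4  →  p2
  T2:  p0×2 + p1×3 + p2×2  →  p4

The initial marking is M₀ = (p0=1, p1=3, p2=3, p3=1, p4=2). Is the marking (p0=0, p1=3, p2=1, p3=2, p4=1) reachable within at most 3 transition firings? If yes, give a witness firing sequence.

depth 0: 1 marking
depth 1: 2 markings reached so far
depth 2: 2 markings reached so far
(frontier empty at depth 2; search complete)
target is not among the 2 markings reachable within 3 steps

NO — not reachable within 3 firings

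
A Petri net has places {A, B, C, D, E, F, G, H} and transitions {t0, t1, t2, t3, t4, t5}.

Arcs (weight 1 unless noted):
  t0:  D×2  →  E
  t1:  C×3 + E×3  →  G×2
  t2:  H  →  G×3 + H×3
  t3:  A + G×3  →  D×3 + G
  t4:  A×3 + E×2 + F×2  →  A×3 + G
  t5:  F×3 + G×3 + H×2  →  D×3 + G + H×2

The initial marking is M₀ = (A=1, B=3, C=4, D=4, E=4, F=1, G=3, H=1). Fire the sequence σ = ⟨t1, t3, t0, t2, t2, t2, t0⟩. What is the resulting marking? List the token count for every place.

(A=0, B=3, C=1, D=3, E=3, F=1, G=12, H=7)

step 1: fire t1:  (A=1, B=3, C=4, D=4, E=4, F=1, G=3, H=1) → (A=1, B=3, C=1, D=4, E=1, F=1, G=5, H=1)
step 2: fire t3:  (A=1, B=3, C=1, D=4, E=1, F=1, G=5, H=1) → (A=0, B=3, C=1, D=7, E=1, F=1, G=3, H=1)
step 3: fire t0:  (A=0, B=3, C=1, D=7, E=1, F=1, G=3, H=1) → (A=0, B=3, C=1, D=5, E=2, F=1, G=3, H=1)
step 4: fire t2:  (A=0, B=3, C=1, D=5, E=2, F=1, G=3, H=1) → (A=0, B=3, C=1, D=5, E=2, F=1, G=6, H=3)
step 5: fire t2:  (A=0, B=3, C=1, D=5, E=2, F=1, G=6, H=3) → (A=0, B=3, C=1, D=5, E=2, F=1, G=9, H=5)
step 6: fire t2:  (A=0, B=3, C=1, D=5, E=2, F=1, G=9, H=5) → (A=0, B=3, C=1, D=5, E=2, F=1, G=12, H=7)
step 7: fire t0:  (A=0, B=3, C=1, D=5, E=2, F=1, G=12, H=7) → (A=0, B=3, C=1, D=3, E=3, F=1, G=12, H=7)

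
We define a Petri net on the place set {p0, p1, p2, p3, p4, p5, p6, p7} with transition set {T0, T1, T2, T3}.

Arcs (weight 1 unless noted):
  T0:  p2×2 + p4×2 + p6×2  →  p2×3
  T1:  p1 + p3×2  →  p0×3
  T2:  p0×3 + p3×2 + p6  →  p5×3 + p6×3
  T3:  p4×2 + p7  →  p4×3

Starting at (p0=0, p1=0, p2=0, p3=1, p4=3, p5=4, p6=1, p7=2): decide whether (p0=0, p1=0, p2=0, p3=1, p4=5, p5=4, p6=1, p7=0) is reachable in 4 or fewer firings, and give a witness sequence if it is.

YES — reachable via ⟨T3, T3⟩ (2 firings)

step 1: fire T3:  (p0=0, p1=0, p2=0, p3=1, p4=3, p5=4, p6=1, p7=2) → (p0=0, p1=0, p2=0, p3=1, p4=4, p5=4, p6=1, p7=1)
step 2: fire T3:  (p0=0, p1=0, p2=0, p3=1, p4=4, p5=4, p6=1, p7=1) → (p0=0, p1=0, p2=0, p3=1, p4=5, p5=4, p6=1, p7=0)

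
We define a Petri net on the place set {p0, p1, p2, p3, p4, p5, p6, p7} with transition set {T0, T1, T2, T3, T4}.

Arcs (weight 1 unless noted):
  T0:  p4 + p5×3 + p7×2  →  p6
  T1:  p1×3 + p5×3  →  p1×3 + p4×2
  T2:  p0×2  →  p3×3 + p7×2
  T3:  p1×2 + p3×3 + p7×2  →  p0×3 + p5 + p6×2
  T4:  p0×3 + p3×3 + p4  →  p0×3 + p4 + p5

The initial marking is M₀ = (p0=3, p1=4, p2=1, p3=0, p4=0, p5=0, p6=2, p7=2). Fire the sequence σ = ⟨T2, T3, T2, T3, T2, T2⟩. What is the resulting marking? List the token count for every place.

(p0=1, p1=0, p2=1, p3=6, p4=0, p5=2, p6=6, p7=6)

step 1: fire T2:  (p0=3, p1=4, p2=1, p3=0, p4=0, p5=0, p6=2, p7=2) → (p0=1, p1=4, p2=1, p3=3, p4=0, p5=0, p6=2, p7=4)
step 2: fire T3:  (p0=1, p1=4, p2=1, p3=3, p4=0, p5=0, p6=2, p7=4) → (p0=4, p1=2, p2=1, p3=0, p4=0, p5=1, p6=4, p7=2)
step 3: fire T2:  (p0=4, p1=2, p2=1, p3=0, p4=0, p5=1, p6=4, p7=2) → (p0=2, p1=2, p2=1, p3=3, p4=0, p5=1, p6=4, p7=4)
step 4: fire T3:  (p0=2, p1=2, p2=1, p3=3, p4=0, p5=1, p6=4, p7=4) → (p0=5, p1=0, p2=1, p3=0, p4=0, p5=2, p6=6, p7=2)
step 5: fire T2:  (p0=5, p1=0, p2=1, p3=0, p4=0, p5=2, p6=6, p7=2) → (p0=3, p1=0, p2=1, p3=3, p4=0, p5=2, p6=6, p7=4)
step 6: fire T2:  (p0=3, p1=0, p2=1, p3=3, p4=0, p5=2, p6=6, p7=4) → (p0=1, p1=0, p2=1, p3=6, p4=0, p5=2, p6=6, p7=6)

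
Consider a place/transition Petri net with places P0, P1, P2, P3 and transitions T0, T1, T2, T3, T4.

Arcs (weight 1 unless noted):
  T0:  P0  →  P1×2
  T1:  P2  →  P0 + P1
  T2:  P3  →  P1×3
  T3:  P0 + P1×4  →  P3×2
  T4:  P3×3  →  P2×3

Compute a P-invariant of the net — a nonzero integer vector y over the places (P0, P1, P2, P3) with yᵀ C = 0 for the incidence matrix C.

y = (P0:2, P1:1, P2:3, P3:3)

Incidence matrix C (rows=places, cols=transitions):
       T0   T1   T2   T3   T4
   P0  -1    1    0   -1    0
   P1   2    1    3   -4    0
   P2   0   -1    0    0    3
   P3   0    0   -1    2   -3

Candidate y = [2, 1, 3, 3]; check y·C column-wise:
  col T0: 2·-1 + 1·2 + 3·0 + 3·0 = 0
  col T1: 2·1 + 1·1 + 3·-1 + 3·0 = 0
  col T2: 2·0 + 1·3 + 3·0 + 3·-1 = 0
  col T3: 2·-1 + 1·-4 + 3·0 + 3·2 = 0
  col T4: 2·0 + 1·0 + 3·3 + 3·-3 = 0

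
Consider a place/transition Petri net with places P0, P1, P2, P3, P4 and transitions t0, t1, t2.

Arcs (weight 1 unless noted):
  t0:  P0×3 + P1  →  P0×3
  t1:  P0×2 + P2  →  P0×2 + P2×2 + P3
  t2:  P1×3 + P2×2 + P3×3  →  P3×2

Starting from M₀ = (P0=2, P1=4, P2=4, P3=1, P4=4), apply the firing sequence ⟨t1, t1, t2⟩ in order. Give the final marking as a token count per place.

step 1: fire t1:  (P0=2, P1=4, P2=4, P3=1, P4=4) → (P0=2, P1=4, P2=5, P3=2, P4=4)
step 2: fire t1:  (P0=2, P1=4, P2=5, P3=2, P4=4) → (P0=2, P1=4, P2=6, P3=3, P4=4)
step 3: fire t2:  (P0=2, P1=4, P2=6, P3=3, P4=4) → (P0=2, P1=1, P2=4, P3=2, P4=4)

(P0=2, P1=1, P2=4, P3=2, P4=4)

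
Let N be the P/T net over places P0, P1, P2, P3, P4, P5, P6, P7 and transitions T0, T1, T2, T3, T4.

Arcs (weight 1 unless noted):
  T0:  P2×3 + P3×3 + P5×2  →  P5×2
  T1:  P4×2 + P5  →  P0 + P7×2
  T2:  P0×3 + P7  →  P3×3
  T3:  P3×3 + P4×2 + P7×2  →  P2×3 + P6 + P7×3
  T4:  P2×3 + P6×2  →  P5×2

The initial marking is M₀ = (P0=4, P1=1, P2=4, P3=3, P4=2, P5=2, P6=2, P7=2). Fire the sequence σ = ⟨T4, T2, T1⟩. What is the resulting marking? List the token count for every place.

(P0=2, P1=1, P2=1, P3=6, P4=0, P5=3, P6=0, P7=3)

step 1: fire T4:  (P0=4, P1=1, P2=4, P3=3, P4=2, P5=2, P6=2, P7=2) → (P0=4, P1=1, P2=1, P3=3, P4=2, P5=4, P6=0, P7=2)
step 2: fire T2:  (P0=4, P1=1, P2=1, P3=3, P4=2, P5=4, P6=0, P7=2) → (P0=1, P1=1, P2=1, P3=6, P4=2, P5=4, P6=0, P7=1)
step 3: fire T1:  (P0=1, P1=1, P2=1, P3=6, P4=2, P5=4, P6=0, P7=1) → (P0=2, P1=1, P2=1, P3=6, P4=0, P5=3, P6=0, P7=3)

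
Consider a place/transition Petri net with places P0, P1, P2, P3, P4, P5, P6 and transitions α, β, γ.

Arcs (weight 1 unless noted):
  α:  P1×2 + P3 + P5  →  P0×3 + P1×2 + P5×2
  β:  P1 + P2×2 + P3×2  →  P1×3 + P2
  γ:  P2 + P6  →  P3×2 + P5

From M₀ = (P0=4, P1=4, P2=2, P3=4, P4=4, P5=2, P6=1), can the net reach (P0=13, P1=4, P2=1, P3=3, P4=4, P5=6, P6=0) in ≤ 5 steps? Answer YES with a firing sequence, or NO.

YES — reachable via ⟨α, α, α, γ⟩ (4 firings)

step 1: fire α:  (P0=4, P1=4, P2=2, P3=4, P4=4, P5=2, P6=1) → (P0=7, P1=4, P2=2, P3=3, P4=4, P5=3, P6=1)
step 2: fire α:  (P0=7, P1=4, P2=2, P3=3, P4=4, P5=3, P6=1) → (P0=10, P1=4, P2=2, P3=2, P4=4, P5=4, P6=1)
step 3: fire α:  (P0=10, P1=4, P2=2, P3=2, P4=4, P5=4, P6=1) → (P0=13, P1=4, P2=2, P3=1, P4=4, P5=5, P6=1)
step 4: fire γ:  (P0=13, P1=4, P2=2, P3=1, P4=4, P5=5, P6=1) → (P0=13, P1=4, P2=1, P3=3, P4=4, P5=6, P6=0)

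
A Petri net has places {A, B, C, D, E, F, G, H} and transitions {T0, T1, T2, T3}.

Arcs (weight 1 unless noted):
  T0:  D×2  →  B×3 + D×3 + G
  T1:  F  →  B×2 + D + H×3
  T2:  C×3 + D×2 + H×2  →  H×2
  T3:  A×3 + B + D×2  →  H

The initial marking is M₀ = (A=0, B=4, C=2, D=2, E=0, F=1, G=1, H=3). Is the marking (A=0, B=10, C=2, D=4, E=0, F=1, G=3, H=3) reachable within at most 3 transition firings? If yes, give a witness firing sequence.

YES — reachable via ⟨T0, T0⟩ (2 firings)

step 1: fire T0:  (A=0, B=4, C=2, D=2, E=0, F=1, G=1, H=3) → (A=0, B=7, C=2, D=3, E=0, F=1, G=2, H=3)
step 2: fire T0:  (A=0, B=7, C=2, D=3, E=0, F=1, G=2, H=3) → (A=0, B=10, C=2, D=4, E=0, F=1, G=3, H=3)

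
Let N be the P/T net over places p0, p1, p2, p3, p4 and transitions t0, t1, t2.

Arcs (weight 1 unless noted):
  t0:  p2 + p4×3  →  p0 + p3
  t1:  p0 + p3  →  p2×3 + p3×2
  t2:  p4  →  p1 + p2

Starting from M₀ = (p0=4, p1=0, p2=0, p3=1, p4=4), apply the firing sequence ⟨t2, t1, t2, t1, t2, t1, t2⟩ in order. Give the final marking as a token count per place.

(p0=1, p1=4, p2=13, p3=4, p4=0)

step 1: fire t2:  (p0=4, p1=0, p2=0, p3=1, p4=4) → (p0=4, p1=1, p2=1, p3=1, p4=3)
step 2: fire t1:  (p0=4, p1=1, p2=1, p3=1, p4=3) → (p0=3, p1=1, p2=4, p3=2, p4=3)
step 3: fire t2:  (p0=3, p1=1, p2=4, p3=2, p4=3) → (p0=3, p1=2, p2=5, p3=2, p4=2)
step 4: fire t1:  (p0=3, p1=2, p2=5, p3=2, p4=2) → (p0=2, p1=2, p2=8, p3=3, p4=2)
step 5: fire t2:  (p0=2, p1=2, p2=8, p3=3, p4=2) → (p0=2, p1=3, p2=9, p3=3, p4=1)
step 6: fire t1:  (p0=2, p1=3, p2=9, p3=3, p4=1) → (p0=1, p1=3, p2=12, p3=4, p4=1)
step 7: fire t2:  (p0=1, p1=3, p2=12, p3=4, p4=1) → (p0=1, p1=4, p2=13, p3=4, p4=0)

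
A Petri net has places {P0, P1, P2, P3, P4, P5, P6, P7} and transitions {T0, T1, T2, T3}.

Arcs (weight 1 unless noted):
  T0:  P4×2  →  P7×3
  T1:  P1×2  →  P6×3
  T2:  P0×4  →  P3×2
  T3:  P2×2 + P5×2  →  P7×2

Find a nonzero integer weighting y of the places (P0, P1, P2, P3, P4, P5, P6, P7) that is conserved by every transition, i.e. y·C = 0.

y = (P0:1, P1:0, P2:0, P3:2, P4:0, P5:0, P6:0, P7:0)

Incidence matrix C (rows=places, cols=transitions):
       T0   T1   T2   T3
   P0   0    0   -4    0
   P1   0   -2    0    0
   P2   0    0    0   -2
   P3   0    0    2    0
   P4  -2    0    0    0
   P5   0    0    0   -2
   P6   0    3    0    0
   P7   3    0    0    2

Candidate y = [1, 0, 0, 2, 0, 0, 0, 0]; check y·C column-wise:
  col T0: 1·0 + 2·0 + 0·-2 + 0·3 = 0
  col T1: 1·0 + 0·-2 + 2·0 + 0·3 = 0
  col T2: 1·-4 + 2·2 = 0
  col T3: 1·0 + 0·-2 + 2·0 + 0·-2 + 0·2 = 0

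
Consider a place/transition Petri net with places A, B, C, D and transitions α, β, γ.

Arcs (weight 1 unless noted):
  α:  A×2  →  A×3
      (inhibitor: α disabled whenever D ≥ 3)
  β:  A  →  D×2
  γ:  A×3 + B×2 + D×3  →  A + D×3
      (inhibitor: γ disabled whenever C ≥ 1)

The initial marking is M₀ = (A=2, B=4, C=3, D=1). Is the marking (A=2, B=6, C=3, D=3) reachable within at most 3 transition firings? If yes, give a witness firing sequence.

NO — not reachable within 3 firings

depth 0: 1 marking
depth 1: 3 markings reached so far
depth 2: 6 markings reached so far
depth 3: 9 markings reached so far
target is not among the 9 markings reachable within 3 steps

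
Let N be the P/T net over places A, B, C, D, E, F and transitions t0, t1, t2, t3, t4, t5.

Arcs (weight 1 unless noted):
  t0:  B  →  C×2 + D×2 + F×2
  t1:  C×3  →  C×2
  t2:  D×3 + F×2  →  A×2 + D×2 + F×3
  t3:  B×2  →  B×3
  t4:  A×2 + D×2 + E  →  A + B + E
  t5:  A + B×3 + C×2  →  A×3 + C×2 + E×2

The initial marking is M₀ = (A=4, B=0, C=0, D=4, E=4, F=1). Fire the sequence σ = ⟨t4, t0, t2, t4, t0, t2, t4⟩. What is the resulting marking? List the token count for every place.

step 1: fire t4:  (A=4, B=0, C=0, D=4, E=4, F=1) → (A=3, B=1, C=0, D=2, E=4, F=1)
step 2: fire t0:  (A=3, B=1, C=0, D=2, E=4, F=1) → (A=3, B=0, C=2, D=4, E=4, F=3)
step 3: fire t2:  (A=3, B=0, C=2, D=4, E=4, F=3) → (A=5, B=0, C=2, D=3, E=4, F=4)
step 4: fire t4:  (A=5, B=0, C=2, D=3, E=4, F=4) → (A=4, B=1, C=2, D=1, E=4, F=4)
step 5: fire t0:  (A=4, B=1, C=2, D=1, E=4, F=4) → (A=4, B=0, C=4, D=3, E=4, F=6)
step 6: fire t2:  (A=4, B=0, C=4, D=3, E=4, F=6) → (A=6, B=0, C=4, D=2, E=4, F=7)
step 7: fire t4:  (A=6, B=0, C=4, D=2, E=4, F=7) → (A=5, B=1, C=4, D=0, E=4, F=7)

(A=5, B=1, C=4, D=0, E=4, F=7)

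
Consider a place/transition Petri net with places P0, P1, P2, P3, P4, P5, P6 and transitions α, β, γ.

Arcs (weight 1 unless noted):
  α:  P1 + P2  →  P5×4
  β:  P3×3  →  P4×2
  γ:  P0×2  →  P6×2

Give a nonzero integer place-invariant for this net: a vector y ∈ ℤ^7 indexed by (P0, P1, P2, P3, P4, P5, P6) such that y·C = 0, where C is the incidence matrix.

y = (P0:0, P1:1, P2:-1, P3:0, P4:0, P5:0, P6:0)

Incidence matrix C (rows=places, cols=transitions):
        α    β    γ
   P0   0    0   -2
   P1  -1    0    0
   P2  -1    0    0
   P3   0   -3    0
   P4   0    2    0
   P5   4    0    0
   P6   0    0    2

Candidate y = [0, 1, -1, 0, 0, 0, 0]; check y·C column-wise:
  col α: 1·-1 + -1·-1 + 0·4 = 0
  col β: 1·0 + -1·0 + 0·-3 + 0·2 = 0
  col γ: 0·-2 + 1·0 + -1·0 + 0·2 = 0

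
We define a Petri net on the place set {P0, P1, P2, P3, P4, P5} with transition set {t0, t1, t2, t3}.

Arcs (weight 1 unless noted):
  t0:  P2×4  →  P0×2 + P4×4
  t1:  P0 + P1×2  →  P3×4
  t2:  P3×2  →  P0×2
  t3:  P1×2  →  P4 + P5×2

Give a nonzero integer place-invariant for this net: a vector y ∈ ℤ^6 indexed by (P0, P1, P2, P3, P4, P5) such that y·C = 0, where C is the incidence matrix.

y = (P0:2, P1:3, P2:7, P3:2, P4:6, P5:0)

Incidence matrix C (rows=places, cols=transitions):
       t0   t1   t2   t3
   P0   2   -1    2    0
   P1   0   -2    0   -2
   P2  -4    0    0    0
   P3   0    4   -2    0
   P4   4    0    0    1
   P5   0    0    0    2

Candidate y = [2, 3, 7, 2, 6, 0]; check y·C column-wise:
  col t0: 2·2 + 3·0 + 7·-4 + 2·0 + 6·4 = 0
  col t1: 2·-1 + 3·-2 + 7·0 + 2·4 + 6·0 = 0
  col t2: 2·2 + 3·0 + 7·0 + 2·-2 + 6·0 = 0
  col t3: 2·0 + 3·-2 + 7·0 + 2·0 + 6·1 + 0·2 = 0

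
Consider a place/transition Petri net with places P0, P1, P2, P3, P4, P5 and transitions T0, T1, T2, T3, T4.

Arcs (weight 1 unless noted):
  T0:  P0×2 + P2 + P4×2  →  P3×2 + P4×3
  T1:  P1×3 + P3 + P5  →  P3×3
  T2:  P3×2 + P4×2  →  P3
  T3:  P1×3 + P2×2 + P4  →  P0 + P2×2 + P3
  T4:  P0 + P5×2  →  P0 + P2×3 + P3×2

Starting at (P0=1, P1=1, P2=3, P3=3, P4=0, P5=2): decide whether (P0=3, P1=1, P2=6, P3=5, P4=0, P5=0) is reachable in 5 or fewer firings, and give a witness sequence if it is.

NO — not reachable within 5 firings

depth 0: 1 marking
depth 1: 2 markings reached so far
depth 2: 2 markings reached so far
(frontier empty at depth 2; search complete)
target is not among the 2 markings reachable within 5 steps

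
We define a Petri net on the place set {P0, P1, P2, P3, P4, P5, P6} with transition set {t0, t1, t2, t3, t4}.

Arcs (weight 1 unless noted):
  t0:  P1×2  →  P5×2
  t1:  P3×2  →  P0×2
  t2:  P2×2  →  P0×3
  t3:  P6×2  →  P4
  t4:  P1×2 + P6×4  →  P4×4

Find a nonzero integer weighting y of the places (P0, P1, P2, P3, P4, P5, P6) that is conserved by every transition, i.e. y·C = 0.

y = (P0:2, P1:0, P2:3, P3:2, P4:0, P5:0, P6:0)

Incidence matrix C (rows=places, cols=transitions):
       t0   t1   t2   t3   t4
   P0   0    2    3    0    0
   P1  -2    0    0    0   -2
   P2   0    0   -2    0    0
   P3   0   -2    0    0    0
   P4   0    0    0    1    4
   P5   2    0    0    0    0
   P6   0    0    0   -2   -4

Candidate y = [2, 0, 3, 2, 0, 0, 0]; check y·C column-wise:
  col t0: 2·0 + 0·-2 + 3·0 + 2·0 + 0·2 = 0
  col t1: 2·2 + 3·0 + 2·-2 = 0
  col t2: 2·3 + 3·-2 + 2·0 = 0
  col t3: 2·0 + 3·0 + 2·0 + 0·1 + 0·-2 = 0
  col t4: 2·0 + 0·-2 + 3·0 + 2·0 + 0·4 + 0·-4 = 0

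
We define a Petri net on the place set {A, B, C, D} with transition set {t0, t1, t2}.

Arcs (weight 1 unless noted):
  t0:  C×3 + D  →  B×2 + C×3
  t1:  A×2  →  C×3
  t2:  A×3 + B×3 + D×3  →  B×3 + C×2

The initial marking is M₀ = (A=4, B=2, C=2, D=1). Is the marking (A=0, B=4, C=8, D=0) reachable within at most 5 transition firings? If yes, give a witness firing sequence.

step 1: fire t1:  (A=4, B=2, C=2, D=1) → (A=2, B=2, C=5, D=1)
step 2: fire t0:  (A=2, B=2, C=5, D=1) → (A=2, B=4, C=5, D=0)
step 3: fire t1:  (A=2, B=4, C=5, D=0) → (A=0, B=4, C=8, D=0)

YES — reachable via ⟨t1, t0, t1⟩ (3 firings)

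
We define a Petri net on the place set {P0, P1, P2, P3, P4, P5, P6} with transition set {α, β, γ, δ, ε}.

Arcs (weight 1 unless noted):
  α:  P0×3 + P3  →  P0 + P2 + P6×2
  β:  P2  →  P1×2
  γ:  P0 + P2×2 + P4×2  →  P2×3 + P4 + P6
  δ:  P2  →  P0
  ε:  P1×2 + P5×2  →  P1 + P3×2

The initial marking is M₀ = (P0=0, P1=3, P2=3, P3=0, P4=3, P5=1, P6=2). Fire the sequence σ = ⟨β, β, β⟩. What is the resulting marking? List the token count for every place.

(P0=0, P1=9, P2=0, P3=0, P4=3, P5=1, P6=2)

step 1: fire β:  (P0=0, P1=3, P2=3, P3=0, P4=3, P5=1, P6=2) → (P0=0, P1=5, P2=2, P3=0, P4=3, P5=1, P6=2)
step 2: fire β:  (P0=0, P1=5, P2=2, P3=0, P4=3, P5=1, P6=2) → (P0=0, P1=7, P2=1, P3=0, P4=3, P5=1, P6=2)
step 3: fire β:  (P0=0, P1=7, P2=1, P3=0, P4=3, P5=1, P6=2) → (P0=0, P1=9, P2=0, P3=0, P4=3, P5=1, P6=2)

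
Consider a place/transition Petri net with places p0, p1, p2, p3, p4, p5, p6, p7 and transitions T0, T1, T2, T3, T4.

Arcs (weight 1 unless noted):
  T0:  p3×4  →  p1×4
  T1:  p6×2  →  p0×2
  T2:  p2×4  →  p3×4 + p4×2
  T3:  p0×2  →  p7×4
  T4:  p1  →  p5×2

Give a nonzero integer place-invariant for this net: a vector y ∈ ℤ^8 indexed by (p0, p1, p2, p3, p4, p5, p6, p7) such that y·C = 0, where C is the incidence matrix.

Incidence matrix C (rows=places, cols=transitions):
       T0   T1   T2   T3   T4
   p0   0    2    0   -2    0
   p1   4    0    0    0   -1
   p2   0    0   -4    0    0
   p3  -4    0    4    0    0
   p4   0    0    2    0    0
   p5   0    0    0    0    2
   p6   0   -2    0    0    0
   p7   0    0    0    4    0

Candidate y = [0, 0, 1, 0, 2, 0, 0, 0]; check y·C column-wise:
  col T0: 0·4 + 1·0 + 0·-4 + 2·0 = 0
  col T1: 0·2 + 1·0 + 2·0 + 0·-2 = 0
  col T2: 1·-4 + 0·4 + 2·2 = 0
  col T3: 0·-2 + 1·0 + 2·0 + 0·4 = 0
  col T4: 0·-1 + 1·0 + 2·0 + 0·2 = 0

y = (p0:0, p1:0, p2:1, p3:0, p4:2, p5:0, p6:0, p7:0)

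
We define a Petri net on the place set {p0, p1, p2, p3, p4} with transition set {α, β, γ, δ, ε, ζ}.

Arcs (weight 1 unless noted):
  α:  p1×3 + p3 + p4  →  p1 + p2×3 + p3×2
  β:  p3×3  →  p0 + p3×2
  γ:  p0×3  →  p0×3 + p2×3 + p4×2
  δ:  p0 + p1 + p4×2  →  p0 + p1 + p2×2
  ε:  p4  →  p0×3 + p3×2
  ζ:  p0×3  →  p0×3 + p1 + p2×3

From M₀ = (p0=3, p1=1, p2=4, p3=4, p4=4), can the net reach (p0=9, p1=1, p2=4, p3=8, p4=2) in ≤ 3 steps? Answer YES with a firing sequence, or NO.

YES — reachable via ⟨ε, ε⟩ (2 firings)

step 1: fire ε:  (p0=3, p1=1, p2=4, p3=4, p4=4) → (p0=6, p1=1, p2=4, p3=6, p4=3)
step 2: fire ε:  (p0=6, p1=1, p2=4, p3=6, p4=3) → (p0=9, p1=1, p2=4, p3=8, p4=2)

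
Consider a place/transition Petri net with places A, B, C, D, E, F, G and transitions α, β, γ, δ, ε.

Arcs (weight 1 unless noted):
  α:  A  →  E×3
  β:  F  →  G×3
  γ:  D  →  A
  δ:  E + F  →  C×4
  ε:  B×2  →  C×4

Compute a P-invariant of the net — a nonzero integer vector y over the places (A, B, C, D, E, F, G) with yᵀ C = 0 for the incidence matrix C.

Incidence matrix C (rows=places, cols=transitions):
        α    β    γ    δ    ε
    A  -1    0    1    0    0
    B   0    0    0    0   -2
    C   0    0    0    4    4
    D   0    0   -1    0    0
    E   3    0    0   -1    0
    F   0   -1    0   -1    0
    G   0    3    0    0    0

Candidate y = [12, 2, 1, 12, 4, 0, 0]; check y·C column-wise:
  col α: 12·-1 + 2·0 + 1·0 + 12·0 + 4·3 = 0
  col β: 12·0 + 2·0 + 1·0 + 12·0 + 4·0 + 0·-1 + 0·3 = 0
  col γ: 12·1 + 2·0 + 1·0 + 12·-1 + 4·0 = 0
  col δ: 12·0 + 2·0 + 1·4 + 12·0 + 4·-1 + 0·-1 = 0
  col ε: 12·0 + 2·-2 + 1·4 + 12·0 + 4·0 = 0

y = (A:12, B:2, C:1, D:12, E:4, F:0, G:0)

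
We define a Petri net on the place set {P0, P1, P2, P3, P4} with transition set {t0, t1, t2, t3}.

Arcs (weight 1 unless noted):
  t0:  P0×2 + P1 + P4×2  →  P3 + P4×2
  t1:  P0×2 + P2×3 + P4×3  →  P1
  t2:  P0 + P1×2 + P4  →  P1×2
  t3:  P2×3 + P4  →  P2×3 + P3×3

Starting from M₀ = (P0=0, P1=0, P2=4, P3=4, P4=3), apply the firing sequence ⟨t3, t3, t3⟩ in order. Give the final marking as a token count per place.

(P0=0, P1=0, P2=4, P3=13, P4=0)

step 1: fire t3:  (P0=0, P1=0, P2=4, P3=4, P4=3) → (P0=0, P1=0, P2=4, P3=7, P4=2)
step 2: fire t3:  (P0=0, P1=0, P2=4, P3=7, P4=2) → (P0=0, P1=0, P2=4, P3=10, P4=1)
step 3: fire t3:  (P0=0, P1=0, P2=4, P3=10, P4=1) → (P0=0, P1=0, P2=4, P3=13, P4=0)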